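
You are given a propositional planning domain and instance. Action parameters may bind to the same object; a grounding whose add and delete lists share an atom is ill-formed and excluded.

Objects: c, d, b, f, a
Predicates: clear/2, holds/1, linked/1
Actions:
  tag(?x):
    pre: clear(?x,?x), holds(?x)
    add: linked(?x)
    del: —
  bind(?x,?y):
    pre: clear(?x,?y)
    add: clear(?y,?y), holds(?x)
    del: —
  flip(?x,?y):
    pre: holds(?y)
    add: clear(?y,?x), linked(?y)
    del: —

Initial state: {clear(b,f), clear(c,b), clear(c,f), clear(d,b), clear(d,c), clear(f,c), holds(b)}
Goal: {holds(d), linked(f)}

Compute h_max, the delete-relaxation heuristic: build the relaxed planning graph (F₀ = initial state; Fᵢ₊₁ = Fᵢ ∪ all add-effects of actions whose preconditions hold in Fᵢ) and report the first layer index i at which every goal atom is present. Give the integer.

F0 = init (7 atoms)
F1 = F0 ∪ {clear(b,a), clear(b,b), clear(b,c), clear(b,d), clear(c,c), clear(f,f), holds(c), holds(d), holds(f), linked(b)}  (17 atoms)
F2 = F1 ∪ {clear(a,a), clear(c,a), clear(c,d), clear(d,a), clear(d,d), clear(d,f), clear(f,a), clear(f,b), clear(f,d), linked(c), linked(d), linked(f)}  (29 atoms)
goal ⊆ F2  ⇒  h_max = 2

2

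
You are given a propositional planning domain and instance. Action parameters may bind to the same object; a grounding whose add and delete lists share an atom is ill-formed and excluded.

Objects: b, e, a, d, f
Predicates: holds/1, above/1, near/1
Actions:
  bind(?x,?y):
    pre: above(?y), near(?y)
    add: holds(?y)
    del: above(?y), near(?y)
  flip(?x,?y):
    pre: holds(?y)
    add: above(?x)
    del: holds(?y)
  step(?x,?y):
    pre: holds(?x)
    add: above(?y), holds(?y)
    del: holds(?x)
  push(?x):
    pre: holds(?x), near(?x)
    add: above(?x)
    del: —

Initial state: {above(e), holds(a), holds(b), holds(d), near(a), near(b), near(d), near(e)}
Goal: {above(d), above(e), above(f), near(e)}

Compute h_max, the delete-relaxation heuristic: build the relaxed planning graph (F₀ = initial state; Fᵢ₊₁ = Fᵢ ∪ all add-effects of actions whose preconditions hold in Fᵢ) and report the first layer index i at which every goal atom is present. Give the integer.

F0 = init (8 atoms)
F1 = F0 ∪ {above(a), above(b), above(d), above(f), holds(e), holds(f)}  (14 atoms)
goal ⊆ F1  ⇒  h_max = 1

1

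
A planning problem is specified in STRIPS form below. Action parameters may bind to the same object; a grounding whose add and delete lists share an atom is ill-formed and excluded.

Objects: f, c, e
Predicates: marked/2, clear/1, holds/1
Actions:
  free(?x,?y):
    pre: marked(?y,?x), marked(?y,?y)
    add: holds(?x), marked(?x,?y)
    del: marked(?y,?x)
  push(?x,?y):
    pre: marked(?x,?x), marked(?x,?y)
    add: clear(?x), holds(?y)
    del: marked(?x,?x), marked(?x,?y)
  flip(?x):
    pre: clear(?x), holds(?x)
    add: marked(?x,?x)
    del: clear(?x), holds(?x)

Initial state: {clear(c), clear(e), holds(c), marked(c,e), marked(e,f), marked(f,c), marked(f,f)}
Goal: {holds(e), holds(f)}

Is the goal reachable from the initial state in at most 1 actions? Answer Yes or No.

No

1. push(f,f)  →  {clear(c), clear(e), clear(f), holds(c), holds(f), marked(c,e), marked(e,f), marked(f,c)}
2. flip(c)  →  {clear(e), clear(f), holds(f), marked(c,c), marked(c,e), marked(e,f), marked(f,c)}
3. free(e,c)  →  {clear(e), clear(f), holds(e), holds(f), marked(c,c), marked(e,c), marked(e,f), marked(f,c)}
optimal plan length = 3; 3 > 1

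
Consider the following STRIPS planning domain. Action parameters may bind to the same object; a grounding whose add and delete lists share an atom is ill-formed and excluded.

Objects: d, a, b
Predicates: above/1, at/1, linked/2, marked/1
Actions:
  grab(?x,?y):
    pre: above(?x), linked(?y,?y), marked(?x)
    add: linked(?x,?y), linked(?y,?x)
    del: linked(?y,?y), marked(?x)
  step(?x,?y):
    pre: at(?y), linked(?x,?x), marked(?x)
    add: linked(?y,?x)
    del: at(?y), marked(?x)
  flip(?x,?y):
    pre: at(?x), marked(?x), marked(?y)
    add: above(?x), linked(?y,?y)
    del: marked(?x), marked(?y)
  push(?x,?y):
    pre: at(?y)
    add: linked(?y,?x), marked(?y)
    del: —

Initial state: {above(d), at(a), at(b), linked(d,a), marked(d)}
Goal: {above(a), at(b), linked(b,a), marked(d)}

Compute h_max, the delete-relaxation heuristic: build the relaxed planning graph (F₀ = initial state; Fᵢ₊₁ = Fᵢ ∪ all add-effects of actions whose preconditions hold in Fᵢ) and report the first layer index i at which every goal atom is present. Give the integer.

2

F0 = init (5 atoms)
F1 = F0 ∪ {linked(a,a), linked(a,b), linked(a,d), linked(b,a), linked(b,b), linked(b,d), marked(a), marked(b)}  (13 atoms)
F2 = F1 ∪ {above(a), above(b), linked(d,b), linked(d,d)}  (17 atoms)
goal ⊆ F2  ⇒  h_max = 2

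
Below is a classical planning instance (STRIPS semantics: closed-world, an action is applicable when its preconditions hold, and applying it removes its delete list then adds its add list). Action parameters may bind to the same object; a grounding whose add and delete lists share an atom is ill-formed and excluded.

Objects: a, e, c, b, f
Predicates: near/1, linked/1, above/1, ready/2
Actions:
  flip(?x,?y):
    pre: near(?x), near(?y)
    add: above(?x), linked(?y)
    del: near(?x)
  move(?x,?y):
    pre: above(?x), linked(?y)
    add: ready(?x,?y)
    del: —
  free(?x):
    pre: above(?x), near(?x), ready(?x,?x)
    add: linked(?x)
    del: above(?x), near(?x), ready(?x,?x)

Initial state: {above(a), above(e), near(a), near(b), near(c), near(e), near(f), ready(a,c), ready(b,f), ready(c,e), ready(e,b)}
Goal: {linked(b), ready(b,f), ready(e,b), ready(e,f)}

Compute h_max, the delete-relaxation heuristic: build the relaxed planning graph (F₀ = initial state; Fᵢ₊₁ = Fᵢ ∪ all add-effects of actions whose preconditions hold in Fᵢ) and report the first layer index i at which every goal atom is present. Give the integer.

2

F0 = init (11 atoms)
F1 = F0 ∪ {above(b), above(c), above(f), linked(a), linked(b), linked(c), linked(e), linked(f)}  (19 atoms)
F2 = F1 ∪ {ready(a,a), ready(a,b), ready(a,e), ready(a,f), ready(b,a), ready(b,b), ready(b,c), ready(b,e), ready(c,a), ready(c,b), ready(c,c), ready(c,f), ready(e,a), ready(e,c), ready(e,e), ready(e,f), ready(f,a), ready(f,b), ready(f,c), ready(f,e), ready(f,f)}  (40 atoms)
goal ⊆ F2  ⇒  h_max = 2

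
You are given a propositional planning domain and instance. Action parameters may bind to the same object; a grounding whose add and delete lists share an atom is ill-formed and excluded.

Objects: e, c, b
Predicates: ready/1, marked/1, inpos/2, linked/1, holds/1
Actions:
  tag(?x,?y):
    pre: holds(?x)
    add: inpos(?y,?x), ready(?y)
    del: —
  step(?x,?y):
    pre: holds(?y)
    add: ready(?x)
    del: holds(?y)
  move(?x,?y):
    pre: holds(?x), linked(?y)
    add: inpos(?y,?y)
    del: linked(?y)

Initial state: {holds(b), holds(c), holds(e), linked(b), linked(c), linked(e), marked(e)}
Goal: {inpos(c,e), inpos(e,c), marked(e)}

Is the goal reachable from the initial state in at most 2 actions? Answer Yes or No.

Yes

1. tag(e,c)  →  {holds(b), holds(c), holds(e), inpos(c,e), linked(b), linked(c), linked(e), marked(e), ready(c)}
2. tag(c,e)  →  {holds(b), holds(c), holds(e), inpos(c,e), inpos(e,c), linked(b), linked(c), linked(e), marked(e), ready(c), ready(e)}
optimal plan length = 2; 2 ≤ 2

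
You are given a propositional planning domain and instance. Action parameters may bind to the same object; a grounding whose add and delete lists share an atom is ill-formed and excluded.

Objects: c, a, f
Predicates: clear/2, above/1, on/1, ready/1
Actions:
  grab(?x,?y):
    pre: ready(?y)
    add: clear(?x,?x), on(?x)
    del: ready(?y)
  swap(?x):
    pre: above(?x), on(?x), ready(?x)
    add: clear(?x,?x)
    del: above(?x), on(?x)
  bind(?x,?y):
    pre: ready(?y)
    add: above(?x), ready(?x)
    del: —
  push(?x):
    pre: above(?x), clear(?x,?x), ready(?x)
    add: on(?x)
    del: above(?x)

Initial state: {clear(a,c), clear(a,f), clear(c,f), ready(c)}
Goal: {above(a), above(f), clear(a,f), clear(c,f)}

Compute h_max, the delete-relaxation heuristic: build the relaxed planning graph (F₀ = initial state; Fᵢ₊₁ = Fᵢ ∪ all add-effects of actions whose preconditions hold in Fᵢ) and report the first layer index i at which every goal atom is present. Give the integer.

F0 = init (4 atoms)
F1 = F0 ∪ {above(a), above(c), above(f), clear(a,a), clear(c,c), clear(f,f), on(a), on(c), on(f), ready(a), ready(f)}  (15 atoms)
goal ⊆ F1  ⇒  h_max = 1

1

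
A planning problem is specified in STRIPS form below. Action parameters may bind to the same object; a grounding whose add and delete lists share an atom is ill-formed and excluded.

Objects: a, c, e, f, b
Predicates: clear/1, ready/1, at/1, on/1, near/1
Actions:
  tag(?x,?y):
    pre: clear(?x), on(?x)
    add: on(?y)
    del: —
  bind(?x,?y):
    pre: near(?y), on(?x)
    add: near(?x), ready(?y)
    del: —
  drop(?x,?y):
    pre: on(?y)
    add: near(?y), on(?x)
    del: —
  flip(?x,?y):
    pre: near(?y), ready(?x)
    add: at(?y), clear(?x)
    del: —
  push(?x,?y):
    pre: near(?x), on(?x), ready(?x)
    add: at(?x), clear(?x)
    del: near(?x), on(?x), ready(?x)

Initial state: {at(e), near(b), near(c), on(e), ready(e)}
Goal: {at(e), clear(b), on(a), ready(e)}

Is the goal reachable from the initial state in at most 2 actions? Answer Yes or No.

1. bind(e,b)  →  {at(e), near(b), near(c), near(e), on(e), ready(b), ready(e)}
2. drop(a,e)  →  {at(e), near(b), near(c), near(e), on(a), on(e), ready(b), ready(e)}
3. flip(b,c)  →  {at(c), at(e), clear(b), near(b), near(c), near(e), on(a), on(e), ready(b), ready(e)}
optimal plan length = 3; 3 > 2

No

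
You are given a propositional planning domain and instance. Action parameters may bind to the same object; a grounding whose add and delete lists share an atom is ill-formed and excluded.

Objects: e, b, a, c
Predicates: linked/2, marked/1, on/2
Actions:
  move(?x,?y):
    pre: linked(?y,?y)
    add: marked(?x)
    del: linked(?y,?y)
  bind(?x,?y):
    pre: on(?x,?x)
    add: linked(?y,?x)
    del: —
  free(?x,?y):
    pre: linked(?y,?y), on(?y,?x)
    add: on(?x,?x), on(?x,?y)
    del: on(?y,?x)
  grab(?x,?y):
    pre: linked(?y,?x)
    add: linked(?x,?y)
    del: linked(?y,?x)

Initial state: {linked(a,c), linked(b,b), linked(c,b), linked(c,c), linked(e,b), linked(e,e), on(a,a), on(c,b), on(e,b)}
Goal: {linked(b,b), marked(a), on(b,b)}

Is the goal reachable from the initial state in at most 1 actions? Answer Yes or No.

1. move(a,e)  →  {linked(a,c), linked(b,b), linked(c,b), linked(c,c), linked(e,b), marked(a), on(a,a), on(c,b), on(e,b)}
2. free(b,c)  →  {linked(a,c), linked(b,b), linked(c,b), linked(c,c), linked(e,b), marked(a), on(a,a), on(b,b), on(b,c), on(e,b)}
optimal plan length = 2; 2 > 1

No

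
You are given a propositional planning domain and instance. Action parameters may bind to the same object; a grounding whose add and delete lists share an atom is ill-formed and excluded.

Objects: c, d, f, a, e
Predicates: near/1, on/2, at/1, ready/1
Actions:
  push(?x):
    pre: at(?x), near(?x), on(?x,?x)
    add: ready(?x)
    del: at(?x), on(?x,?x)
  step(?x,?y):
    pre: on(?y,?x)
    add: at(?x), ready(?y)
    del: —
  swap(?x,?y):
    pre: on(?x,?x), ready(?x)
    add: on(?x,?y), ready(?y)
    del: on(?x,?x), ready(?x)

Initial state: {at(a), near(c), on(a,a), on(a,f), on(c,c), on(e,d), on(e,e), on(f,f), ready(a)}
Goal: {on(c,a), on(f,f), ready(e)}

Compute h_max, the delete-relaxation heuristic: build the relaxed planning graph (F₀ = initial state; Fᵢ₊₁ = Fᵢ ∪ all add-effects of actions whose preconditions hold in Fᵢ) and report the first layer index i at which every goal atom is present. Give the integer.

2

F0 = init (9 atoms)
F1 = F0 ∪ {at(c), at(d), at(e), at(f), on(a,c), on(a,d), on(a,e), ready(c), ready(d), ready(e), ready(f)}  (20 atoms)
F2 = F1 ∪ {on(c,a), on(c,d), on(c,e), on(c,f), on(e,a), on(e,c), on(e,f), on(f,a), on(f,c), on(f,d), on(f,e)}  (31 atoms)
goal ⊆ F2  ⇒  h_max = 2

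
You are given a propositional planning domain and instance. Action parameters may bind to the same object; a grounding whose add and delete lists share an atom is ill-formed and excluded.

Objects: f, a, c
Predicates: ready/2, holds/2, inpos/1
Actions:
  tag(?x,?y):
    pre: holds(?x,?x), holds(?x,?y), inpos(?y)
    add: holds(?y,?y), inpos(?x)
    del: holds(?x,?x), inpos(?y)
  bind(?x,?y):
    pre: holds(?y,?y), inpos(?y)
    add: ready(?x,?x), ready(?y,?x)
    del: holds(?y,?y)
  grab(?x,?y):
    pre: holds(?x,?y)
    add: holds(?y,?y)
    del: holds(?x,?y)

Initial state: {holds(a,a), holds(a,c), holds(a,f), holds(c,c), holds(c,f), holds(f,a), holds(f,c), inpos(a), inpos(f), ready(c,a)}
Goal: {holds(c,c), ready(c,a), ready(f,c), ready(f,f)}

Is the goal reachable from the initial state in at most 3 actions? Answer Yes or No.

Yes

1. bind(f,a)  →  {holds(a,c), holds(a,f), holds(c,c), holds(c,f), holds(f,a), holds(f,c), inpos(a), inpos(f), ready(a,f), ready(c,a), ready(f,f)}
2. grab(a,f)  →  {holds(a,c), holds(c,c), holds(c,f), holds(f,a), holds(f,c), holds(f,f), inpos(a), inpos(f), ready(a,f), ready(c,a), ready(f,f)}
3. bind(c,f)  →  {holds(a,c), holds(c,c), holds(c,f), holds(f,a), holds(f,c), inpos(a), inpos(f), ready(a,f), ready(c,a), ready(c,c), ready(f,c), ready(f,f)}
optimal plan length = 3; 3 ≤ 3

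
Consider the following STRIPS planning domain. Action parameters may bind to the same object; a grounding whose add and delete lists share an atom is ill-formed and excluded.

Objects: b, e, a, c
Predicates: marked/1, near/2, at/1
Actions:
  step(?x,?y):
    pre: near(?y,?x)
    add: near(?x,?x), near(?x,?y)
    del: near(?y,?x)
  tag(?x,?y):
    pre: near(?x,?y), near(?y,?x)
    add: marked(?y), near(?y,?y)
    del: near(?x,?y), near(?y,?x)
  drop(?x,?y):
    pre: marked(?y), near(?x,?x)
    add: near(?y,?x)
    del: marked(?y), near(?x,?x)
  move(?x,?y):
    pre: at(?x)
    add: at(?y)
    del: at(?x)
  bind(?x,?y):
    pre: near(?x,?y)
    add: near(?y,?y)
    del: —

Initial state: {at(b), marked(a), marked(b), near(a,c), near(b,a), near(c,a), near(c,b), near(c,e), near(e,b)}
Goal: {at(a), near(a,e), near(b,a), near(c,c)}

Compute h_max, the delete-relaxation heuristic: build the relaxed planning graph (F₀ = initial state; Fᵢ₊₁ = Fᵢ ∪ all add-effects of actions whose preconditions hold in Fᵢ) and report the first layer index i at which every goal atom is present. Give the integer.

F0 = init (9 atoms)
F1 = F0 ∪ {at(a), at(c), at(e), marked(c), near(a,a), near(a,b), near(b,b), near(b,c), near(b,e), near(c,c), near(e,c), near(e,e)}  (21 atoms)
F2 = F1 ∪ {marked(e), near(a,e)}  (23 atoms)
goal ⊆ F2  ⇒  h_max = 2

2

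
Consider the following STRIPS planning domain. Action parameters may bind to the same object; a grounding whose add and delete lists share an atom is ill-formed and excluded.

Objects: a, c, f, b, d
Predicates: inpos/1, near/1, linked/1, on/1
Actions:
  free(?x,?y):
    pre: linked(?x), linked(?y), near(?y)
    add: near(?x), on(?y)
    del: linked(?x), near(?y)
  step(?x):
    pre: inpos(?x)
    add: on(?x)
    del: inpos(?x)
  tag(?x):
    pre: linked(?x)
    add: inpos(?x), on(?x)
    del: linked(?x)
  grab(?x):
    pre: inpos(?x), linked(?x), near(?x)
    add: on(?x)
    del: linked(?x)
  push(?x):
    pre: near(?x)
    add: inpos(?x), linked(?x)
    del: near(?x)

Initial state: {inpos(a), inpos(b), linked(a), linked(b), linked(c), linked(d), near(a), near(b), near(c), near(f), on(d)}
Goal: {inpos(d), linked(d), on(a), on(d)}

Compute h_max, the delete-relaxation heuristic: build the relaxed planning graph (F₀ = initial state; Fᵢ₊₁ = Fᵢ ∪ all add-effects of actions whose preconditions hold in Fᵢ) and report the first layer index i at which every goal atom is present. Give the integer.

F0 = init (11 atoms)
F1 = F0 ∪ {inpos(c), inpos(d), inpos(f), linked(f), near(d), on(a), on(b), on(c)}  (19 atoms)
goal ⊆ F1  ⇒  h_max = 1

1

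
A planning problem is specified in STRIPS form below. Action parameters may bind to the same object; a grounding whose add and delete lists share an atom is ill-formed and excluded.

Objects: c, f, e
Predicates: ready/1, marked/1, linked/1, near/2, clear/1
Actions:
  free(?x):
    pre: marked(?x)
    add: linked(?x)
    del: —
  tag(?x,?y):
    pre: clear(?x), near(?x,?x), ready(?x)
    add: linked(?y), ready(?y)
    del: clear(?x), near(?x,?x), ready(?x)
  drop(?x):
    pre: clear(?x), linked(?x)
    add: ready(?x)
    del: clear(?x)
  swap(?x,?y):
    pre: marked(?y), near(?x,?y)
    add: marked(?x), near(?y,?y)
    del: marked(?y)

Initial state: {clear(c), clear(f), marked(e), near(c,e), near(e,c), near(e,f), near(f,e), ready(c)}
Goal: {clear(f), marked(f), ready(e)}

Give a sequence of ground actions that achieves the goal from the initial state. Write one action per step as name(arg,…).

swap(c,e); swap(e,c); tag(c,e); swap(f,e)

1. swap(c,e)  →  {clear(c), clear(f), marked(c), near(c,e), near(e,c), near(e,e), near(e,f), near(f,e), ready(c)}
2. swap(e,c)  →  {clear(c), clear(f), marked(e), near(c,c), near(c,e), near(e,c), near(e,e), near(e,f), near(f,e), ready(c)}
3. tag(c,e)  →  {clear(f), linked(e), marked(e), near(c,e), near(e,c), near(e,e), near(e,f), near(f,e), ready(e)}
4. swap(f,e)  →  {clear(f), linked(e), marked(f), near(c,e), near(e,c), near(e,e), near(e,f), near(f,e), ready(e)}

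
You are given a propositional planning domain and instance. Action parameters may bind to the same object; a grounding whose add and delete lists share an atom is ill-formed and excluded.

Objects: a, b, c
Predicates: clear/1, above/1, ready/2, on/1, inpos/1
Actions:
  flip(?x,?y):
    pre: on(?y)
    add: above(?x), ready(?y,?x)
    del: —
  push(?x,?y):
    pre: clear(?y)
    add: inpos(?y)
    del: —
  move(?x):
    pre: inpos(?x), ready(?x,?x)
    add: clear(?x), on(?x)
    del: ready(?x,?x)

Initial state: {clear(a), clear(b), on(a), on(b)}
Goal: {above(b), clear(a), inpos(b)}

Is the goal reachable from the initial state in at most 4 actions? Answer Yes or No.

1. flip(b,a)  →  {above(b), clear(a), clear(b), on(a), on(b), ready(a,b)}
2. push(a,b)  →  {above(b), clear(a), clear(b), inpos(b), on(a), on(b), ready(a,b)}
optimal plan length = 2; 2 ≤ 4

Yes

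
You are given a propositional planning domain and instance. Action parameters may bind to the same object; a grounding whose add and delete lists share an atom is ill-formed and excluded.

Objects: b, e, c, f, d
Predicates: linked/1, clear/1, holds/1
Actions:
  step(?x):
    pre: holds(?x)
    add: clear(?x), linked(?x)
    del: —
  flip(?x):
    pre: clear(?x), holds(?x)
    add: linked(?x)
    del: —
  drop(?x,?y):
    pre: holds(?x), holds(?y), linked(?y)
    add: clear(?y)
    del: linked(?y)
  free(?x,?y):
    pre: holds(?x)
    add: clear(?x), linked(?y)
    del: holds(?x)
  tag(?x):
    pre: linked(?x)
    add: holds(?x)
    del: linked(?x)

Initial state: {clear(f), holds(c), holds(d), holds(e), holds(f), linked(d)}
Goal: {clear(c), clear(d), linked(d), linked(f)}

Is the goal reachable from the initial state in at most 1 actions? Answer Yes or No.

No

1. step(c)  →  {clear(c), clear(f), holds(c), holds(d), holds(e), holds(f), linked(c), linked(d)}
2. free(d,f)  →  {clear(c), clear(d), clear(f), holds(c), holds(e), holds(f), linked(c), linked(d), linked(f)}
optimal plan length = 2; 2 > 1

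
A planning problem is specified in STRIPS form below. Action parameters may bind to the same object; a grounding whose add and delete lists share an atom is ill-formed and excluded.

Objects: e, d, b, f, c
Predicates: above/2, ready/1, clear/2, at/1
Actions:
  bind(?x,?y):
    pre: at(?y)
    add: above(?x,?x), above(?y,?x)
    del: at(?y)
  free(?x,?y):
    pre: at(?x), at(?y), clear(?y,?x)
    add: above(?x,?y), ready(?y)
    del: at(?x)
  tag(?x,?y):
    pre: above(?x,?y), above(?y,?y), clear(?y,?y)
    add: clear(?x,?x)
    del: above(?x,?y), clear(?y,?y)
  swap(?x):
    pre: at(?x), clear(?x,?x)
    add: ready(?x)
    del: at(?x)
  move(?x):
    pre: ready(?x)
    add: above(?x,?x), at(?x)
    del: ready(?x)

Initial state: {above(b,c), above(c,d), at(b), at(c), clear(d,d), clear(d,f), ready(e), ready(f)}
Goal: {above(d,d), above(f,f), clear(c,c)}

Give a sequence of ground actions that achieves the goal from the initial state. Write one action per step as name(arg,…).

1. bind(d,b)  →  {above(b,c), above(b,d), above(c,d), above(d,d), at(c), clear(d,d), clear(d,f), ready(e), ready(f)}
2. bind(f,c)  →  {above(b,c), above(b,d), above(c,d), above(c,f), above(d,d), above(f,f), clear(d,d), clear(d,f), ready(e), ready(f)}
3. tag(c,d)  →  {above(b,c), above(b,d), above(c,f), above(d,d), above(f,f), clear(c,c), clear(d,f), ready(e), ready(f)}

bind(d,b); bind(f,c); tag(c,d)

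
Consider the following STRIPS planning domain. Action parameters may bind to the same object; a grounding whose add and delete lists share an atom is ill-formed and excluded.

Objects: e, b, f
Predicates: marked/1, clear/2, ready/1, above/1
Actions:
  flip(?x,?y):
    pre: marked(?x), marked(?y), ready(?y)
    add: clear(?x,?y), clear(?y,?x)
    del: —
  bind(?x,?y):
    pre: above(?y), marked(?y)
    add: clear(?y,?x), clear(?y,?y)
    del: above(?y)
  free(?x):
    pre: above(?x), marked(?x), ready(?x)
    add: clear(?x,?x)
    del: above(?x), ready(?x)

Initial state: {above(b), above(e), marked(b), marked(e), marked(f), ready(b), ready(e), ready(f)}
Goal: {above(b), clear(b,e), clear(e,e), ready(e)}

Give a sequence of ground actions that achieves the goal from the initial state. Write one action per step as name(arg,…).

flip(e,e); flip(e,b)

1. flip(e,e)  →  {above(b), above(e), clear(e,e), marked(b), marked(e), marked(f), ready(b), ready(e), ready(f)}
2. flip(e,b)  →  {above(b), above(e), clear(b,e), clear(e,b), clear(e,e), marked(b), marked(e), marked(f), ready(b), ready(e), ready(f)}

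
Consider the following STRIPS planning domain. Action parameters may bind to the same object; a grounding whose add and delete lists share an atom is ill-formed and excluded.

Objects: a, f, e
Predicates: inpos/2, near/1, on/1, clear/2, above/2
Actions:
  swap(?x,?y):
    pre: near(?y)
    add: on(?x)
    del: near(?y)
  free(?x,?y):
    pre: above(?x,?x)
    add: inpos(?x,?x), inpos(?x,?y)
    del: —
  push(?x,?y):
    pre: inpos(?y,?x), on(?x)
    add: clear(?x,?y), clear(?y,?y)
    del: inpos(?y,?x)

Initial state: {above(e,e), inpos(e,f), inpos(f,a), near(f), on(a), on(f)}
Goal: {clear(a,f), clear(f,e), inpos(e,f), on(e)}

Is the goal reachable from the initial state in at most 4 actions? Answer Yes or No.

1. swap(e,f)  →  {above(e,e), inpos(e,f), inpos(f,a), on(a), on(e), on(f)}
2. push(a,f)  →  {above(e,e), clear(a,f), clear(f,f), inpos(e,f), on(a), on(e), on(f)}
3. push(f,e)  →  {above(e,e), clear(a,f), clear(e,e), clear(f,e), clear(f,f), on(a), on(e), on(f)}
4. free(e,f)  →  {above(e,e), clear(a,f), clear(e,e), clear(f,e), clear(f,f), inpos(e,e), inpos(e,f), on(a), on(e), on(f)}
optimal plan length = 4; 4 ≤ 4

Yes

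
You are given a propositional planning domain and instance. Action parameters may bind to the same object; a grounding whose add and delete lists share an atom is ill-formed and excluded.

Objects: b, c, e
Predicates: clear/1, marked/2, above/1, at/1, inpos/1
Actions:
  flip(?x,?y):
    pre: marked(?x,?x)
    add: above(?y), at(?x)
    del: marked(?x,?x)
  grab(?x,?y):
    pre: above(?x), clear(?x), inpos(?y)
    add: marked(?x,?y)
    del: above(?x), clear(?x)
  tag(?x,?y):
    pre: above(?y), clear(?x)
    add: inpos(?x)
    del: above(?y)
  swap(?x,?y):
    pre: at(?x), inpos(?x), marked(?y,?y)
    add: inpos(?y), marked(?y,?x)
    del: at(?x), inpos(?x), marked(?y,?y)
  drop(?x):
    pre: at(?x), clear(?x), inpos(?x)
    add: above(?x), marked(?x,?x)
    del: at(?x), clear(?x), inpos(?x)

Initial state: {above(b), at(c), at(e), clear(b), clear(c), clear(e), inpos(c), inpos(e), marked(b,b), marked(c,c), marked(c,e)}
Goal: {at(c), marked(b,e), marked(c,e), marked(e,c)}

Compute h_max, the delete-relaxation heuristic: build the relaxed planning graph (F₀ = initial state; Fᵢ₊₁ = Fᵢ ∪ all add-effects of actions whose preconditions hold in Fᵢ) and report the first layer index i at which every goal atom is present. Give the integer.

F0 = init (11 atoms)
F1 = F0 ∪ {above(c), above(e), at(b), inpos(b), marked(b,c), marked(b,e), marked(e,e)}  (18 atoms)
F2 = F1 ∪ {marked(c,b), marked(e,b), marked(e,c)}  (21 atoms)
goal ⊆ F2  ⇒  h_max = 2

2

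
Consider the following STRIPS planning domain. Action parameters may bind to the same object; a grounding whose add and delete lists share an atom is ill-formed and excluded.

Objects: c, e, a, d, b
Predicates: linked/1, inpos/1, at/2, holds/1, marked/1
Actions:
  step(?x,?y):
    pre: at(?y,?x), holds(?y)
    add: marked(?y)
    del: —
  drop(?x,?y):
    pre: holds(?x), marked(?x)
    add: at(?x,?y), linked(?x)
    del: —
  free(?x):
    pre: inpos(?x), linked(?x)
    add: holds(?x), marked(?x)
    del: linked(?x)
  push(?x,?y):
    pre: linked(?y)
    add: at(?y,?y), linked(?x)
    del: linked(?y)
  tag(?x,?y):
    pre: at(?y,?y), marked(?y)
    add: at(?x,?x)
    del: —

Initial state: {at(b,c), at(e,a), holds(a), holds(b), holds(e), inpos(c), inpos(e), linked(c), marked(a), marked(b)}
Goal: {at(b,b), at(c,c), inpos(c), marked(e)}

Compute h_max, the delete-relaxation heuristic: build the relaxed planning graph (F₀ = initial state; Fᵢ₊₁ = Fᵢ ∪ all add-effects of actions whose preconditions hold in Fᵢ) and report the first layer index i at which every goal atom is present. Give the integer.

1

F0 = init (10 atoms)
F1 = F0 ∪ {at(a,a), at(a,b), at(a,c), at(a,d), at(a,e), at(b,a), at(b,b), at(b,d), at(b,e), at(c,c), holds(c), linked(a), linked(b), linked(d), linked(e), marked(c), marked(e)}  (27 atoms)
goal ⊆ F1  ⇒  h_max = 1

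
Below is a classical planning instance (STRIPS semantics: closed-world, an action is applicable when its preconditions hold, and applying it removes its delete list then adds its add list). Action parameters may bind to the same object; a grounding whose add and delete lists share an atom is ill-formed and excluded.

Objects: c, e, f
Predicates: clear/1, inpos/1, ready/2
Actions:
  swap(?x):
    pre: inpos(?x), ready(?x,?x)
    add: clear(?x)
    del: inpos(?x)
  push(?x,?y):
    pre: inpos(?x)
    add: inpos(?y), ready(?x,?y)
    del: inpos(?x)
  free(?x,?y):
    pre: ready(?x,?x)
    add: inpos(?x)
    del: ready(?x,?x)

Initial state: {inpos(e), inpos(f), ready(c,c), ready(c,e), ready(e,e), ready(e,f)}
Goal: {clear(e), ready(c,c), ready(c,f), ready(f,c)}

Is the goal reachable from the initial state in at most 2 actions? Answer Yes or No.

1. swap(e)  →  {clear(e), inpos(f), ready(c,c), ready(c,e), ready(e,e), ready(e,f)}
2. push(f,c)  →  {clear(e), inpos(c), ready(c,c), ready(c,e), ready(e,e), ready(e,f), ready(f,c)}
3. push(c,f)  →  {clear(e), inpos(f), ready(c,c), ready(c,e), ready(c,f), ready(e,e), ready(e,f), ready(f,c)}
optimal plan length = 3; 3 > 2

No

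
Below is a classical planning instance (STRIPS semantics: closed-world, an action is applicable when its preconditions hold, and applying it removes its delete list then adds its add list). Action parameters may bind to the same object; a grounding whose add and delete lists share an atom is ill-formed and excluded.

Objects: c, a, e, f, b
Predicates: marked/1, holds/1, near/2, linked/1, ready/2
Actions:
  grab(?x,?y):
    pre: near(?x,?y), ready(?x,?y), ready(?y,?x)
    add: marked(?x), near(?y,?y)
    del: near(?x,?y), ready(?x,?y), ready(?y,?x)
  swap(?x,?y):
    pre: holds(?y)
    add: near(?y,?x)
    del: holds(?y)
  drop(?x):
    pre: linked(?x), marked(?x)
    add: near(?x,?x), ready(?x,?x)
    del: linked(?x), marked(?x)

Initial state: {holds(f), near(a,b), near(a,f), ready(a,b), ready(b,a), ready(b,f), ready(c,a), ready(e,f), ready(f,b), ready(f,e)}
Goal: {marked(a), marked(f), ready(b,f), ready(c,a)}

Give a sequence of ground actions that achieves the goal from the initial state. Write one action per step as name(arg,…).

grab(a,b); swap(e,f); grab(f,e)

1. grab(a,b)  →  {holds(f), marked(a), near(a,f), near(b,b), ready(b,f), ready(c,a), ready(e,f), ready(f,b), ready(f,e)}
2. swap(e,f)  →  {marked(a), near(a,f), near(b,b), near(f,e), ready(b,f), ready(c,a), ready(e,f), ready(f,b), ready(f,e)}
3. grab(f,e)  →  {marked(a), marked(f), near(a,f), near(b,b), near(e,e), ready(b,f), ready(c,a), ready(f,b)}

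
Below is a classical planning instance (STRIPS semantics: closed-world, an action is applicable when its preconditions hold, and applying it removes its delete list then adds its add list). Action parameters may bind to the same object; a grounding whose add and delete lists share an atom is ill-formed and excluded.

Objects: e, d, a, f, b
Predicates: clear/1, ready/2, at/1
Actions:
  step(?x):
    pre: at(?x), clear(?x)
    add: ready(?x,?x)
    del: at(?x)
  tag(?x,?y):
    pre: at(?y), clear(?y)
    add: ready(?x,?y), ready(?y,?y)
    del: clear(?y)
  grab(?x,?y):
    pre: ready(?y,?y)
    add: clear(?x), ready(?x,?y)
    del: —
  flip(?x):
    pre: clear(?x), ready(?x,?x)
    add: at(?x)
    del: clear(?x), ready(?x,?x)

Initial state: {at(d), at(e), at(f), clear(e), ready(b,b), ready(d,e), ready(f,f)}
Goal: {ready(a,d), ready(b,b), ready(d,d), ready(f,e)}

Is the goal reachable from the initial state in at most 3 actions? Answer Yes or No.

1. tag(f,e)  →  {at(d), at(e), at(f), ready(b,b), ready(d,e), ready(e,e), ready(f,e), ready(f,f)}
2. grab(d,e)  →  {at(d), at(e), at(f), clear(d), ready(b,b), ready(d,e), ready(e,e), ready(f,e), ready(f,f)}
3. tag(a,d)  →  {at(d), at(e), at(f), ready(a,d), ready(b,b), ready(d,d), ready(d,e), ready(e,e), ready(f,e), ready(f,f)}
optimal plan length = 3; 3 ≤ 3

Yes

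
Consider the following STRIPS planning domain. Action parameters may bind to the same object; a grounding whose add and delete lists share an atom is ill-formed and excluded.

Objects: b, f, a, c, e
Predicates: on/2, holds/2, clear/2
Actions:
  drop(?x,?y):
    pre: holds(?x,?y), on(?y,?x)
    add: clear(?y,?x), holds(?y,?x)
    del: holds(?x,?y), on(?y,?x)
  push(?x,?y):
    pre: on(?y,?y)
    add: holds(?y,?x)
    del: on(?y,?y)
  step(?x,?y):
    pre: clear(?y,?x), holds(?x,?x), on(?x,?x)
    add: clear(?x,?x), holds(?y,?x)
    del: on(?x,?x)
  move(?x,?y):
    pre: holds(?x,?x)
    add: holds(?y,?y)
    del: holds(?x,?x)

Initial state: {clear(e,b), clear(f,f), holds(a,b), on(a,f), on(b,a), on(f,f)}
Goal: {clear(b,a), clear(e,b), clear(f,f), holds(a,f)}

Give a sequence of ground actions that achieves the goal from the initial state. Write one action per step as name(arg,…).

1. drop(a,b)  →  {clear(b,a), clear(e,b), clear(f,f), holds(b,a), on(a,f), on(f,f)}
2. push(a,f)  →  {clear(b,a), clear(e,b), clear(f,f), holds(b,a), holds(f,a), on(a,f)}
3. drop(f,a)  →  {clear(a,f), clear(b,a), clear(e,b), clear(f,f), holds(a,f), holds(b,a)}

drop(a,b); push(a,f); drop(f,a)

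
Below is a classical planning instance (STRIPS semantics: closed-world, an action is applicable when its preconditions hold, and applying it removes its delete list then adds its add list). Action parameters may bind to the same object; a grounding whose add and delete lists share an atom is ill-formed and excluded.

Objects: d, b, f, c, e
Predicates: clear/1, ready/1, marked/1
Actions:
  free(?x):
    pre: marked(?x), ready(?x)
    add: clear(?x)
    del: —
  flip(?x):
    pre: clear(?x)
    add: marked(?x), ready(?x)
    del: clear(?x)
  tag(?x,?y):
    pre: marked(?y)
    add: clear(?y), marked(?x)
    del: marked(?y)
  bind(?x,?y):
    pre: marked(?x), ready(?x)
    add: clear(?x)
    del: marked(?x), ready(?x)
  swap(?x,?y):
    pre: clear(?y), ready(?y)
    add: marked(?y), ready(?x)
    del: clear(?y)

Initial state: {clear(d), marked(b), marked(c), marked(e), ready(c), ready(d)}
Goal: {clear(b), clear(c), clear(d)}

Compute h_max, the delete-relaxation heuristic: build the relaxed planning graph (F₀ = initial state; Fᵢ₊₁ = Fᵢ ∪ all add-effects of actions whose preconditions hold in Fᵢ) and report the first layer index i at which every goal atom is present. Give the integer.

1

F0 = init (6 atoms)
F1 = F0 ∪ {clear(b), clear(c), clear(e), marked(d), marked(f), ready(b), ready(e), ready(f)}  (14 atoms)
goal ⊆ F1  ⇒  h_max = 1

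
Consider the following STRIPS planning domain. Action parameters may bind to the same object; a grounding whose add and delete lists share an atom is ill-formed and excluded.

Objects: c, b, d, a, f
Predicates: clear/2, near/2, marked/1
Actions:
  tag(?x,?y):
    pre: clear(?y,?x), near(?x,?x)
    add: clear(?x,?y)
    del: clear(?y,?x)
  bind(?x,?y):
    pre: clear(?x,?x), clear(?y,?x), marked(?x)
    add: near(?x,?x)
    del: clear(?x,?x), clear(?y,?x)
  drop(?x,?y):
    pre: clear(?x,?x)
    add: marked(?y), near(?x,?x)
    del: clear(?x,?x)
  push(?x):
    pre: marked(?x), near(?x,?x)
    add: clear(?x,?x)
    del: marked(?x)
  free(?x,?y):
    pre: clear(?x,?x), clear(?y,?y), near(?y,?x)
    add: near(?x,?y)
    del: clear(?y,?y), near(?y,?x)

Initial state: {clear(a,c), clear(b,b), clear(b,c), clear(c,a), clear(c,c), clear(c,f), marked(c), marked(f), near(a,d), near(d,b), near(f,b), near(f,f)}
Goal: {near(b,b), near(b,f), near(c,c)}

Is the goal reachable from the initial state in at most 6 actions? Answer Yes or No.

1. bind(c,c)  →  {clear(a,c), clear(b,b), clear(b,c), clear(c,a), clear(c,f), marked(c), marked(f), near(a,d), near(c,c), near(d,b), near(f,b), near(f,f)}
2. push(f)  →  {clear(a,c), clear(b,b), clear(b,c), clear(c,a), clear(c,f), clear(f,f), marked(c), near(a,d), near(c,c), near(d,b), near(f,b), near(f,f)}
3. free(b,f)  →  {clear(a,c), clear(b,b), clear(b,c), clear(c,a), clear(c,f), marked(c), near(a,d), near(b,f), near(c,c), near(d,b), near(f,f)}
4. drop(b,c)  →  {clear(a,c), clear(b,c), clear(c,a), clear(c,f), marked(c), near(a,d), near(b,b), near(b,f), near(c,c), near(d,b), near(f,f)}
optimal plan length = 4; 4 ≤ 6

Yes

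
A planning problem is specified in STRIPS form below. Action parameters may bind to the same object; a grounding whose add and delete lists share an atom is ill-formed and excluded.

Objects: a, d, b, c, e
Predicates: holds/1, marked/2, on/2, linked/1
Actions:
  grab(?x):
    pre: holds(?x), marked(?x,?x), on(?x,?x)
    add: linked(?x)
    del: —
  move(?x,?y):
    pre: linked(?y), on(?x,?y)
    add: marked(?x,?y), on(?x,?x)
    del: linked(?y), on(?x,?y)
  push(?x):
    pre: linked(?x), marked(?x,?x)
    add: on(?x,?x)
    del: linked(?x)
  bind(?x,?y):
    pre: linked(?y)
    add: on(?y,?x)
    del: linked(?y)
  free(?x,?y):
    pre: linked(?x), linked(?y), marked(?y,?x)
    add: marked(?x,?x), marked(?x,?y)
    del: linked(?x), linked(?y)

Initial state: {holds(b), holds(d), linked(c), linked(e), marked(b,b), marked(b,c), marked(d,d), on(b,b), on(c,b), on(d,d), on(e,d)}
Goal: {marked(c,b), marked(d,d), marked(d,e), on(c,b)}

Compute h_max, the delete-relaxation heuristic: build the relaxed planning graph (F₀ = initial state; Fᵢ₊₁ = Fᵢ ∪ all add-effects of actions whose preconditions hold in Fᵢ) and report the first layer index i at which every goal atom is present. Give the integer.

3

F0 = init (11 atoms)
F1 = F0 ∪ {linked(b), linked(d), on(c,a), on(c,c), on(c,d), on(c,e), on(e,a), on(e,b), on(e,c), on(e,e)}  (21 atoms)
F2 = F1 ∪ {marked(c,b), marked(c,c), marked(c,d), marked(c,e), marked(e,b), marked(e,c), marked(e,d), on(b,a), on(b,c), on(b,d), on(b,e), on(d,a), on(d,b), on(d,c), on(d,e)}  (36 atoms)
F3 = F2 ∪ {marked(b,d), marked(b,e), marked(d,b), marked(d,c), marked(d,e), marked(e,e)}  (42 atoms)
goal ⊆ F3  ⇒  h_max = 3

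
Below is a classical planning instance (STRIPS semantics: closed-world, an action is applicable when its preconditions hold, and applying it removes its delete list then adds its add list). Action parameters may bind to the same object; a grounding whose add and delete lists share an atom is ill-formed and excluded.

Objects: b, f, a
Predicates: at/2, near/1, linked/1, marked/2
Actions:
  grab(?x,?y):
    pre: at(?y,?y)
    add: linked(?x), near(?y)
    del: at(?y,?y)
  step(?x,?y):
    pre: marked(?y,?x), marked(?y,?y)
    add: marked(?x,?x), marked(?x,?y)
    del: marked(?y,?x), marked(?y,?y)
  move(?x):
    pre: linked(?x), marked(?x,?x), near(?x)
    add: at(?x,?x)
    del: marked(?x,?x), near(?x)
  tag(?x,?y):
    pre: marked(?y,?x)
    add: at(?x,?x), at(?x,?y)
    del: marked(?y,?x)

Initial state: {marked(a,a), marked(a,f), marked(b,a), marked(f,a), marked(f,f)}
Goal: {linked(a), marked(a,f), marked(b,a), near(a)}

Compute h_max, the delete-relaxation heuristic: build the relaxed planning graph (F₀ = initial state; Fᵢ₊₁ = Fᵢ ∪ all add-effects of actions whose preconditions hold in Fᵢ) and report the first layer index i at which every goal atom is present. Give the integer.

2

F0 = init (5 atoms)
F1 = F0 ∪ {at(a,a), at(a,b), at(a,f), at(f,a), at(f,f)}  (10 atoms)
F2 = F1 ∪ {linked(a), linked(b), linked(f), near(a), near(f)}  (15 atoms)
goal ⊆ F2  ⇒  h_max = 2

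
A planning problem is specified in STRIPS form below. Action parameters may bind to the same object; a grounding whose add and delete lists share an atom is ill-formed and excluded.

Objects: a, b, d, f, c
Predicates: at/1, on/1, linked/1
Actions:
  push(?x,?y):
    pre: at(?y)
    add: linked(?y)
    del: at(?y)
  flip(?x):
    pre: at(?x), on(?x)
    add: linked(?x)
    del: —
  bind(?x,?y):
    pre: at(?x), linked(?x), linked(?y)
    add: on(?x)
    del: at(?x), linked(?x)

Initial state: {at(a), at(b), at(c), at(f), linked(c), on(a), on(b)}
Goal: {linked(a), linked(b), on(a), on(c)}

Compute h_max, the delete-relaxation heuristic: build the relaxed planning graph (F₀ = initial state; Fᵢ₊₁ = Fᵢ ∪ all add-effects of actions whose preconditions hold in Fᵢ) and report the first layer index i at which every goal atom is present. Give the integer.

1

F0 = init (7 atoms)
F1 = F0 ∪ {linked(a), linked(b), linked(f), on(c)}  (11 atoms)
goal ⊆ F1  ⇒  h_max = 1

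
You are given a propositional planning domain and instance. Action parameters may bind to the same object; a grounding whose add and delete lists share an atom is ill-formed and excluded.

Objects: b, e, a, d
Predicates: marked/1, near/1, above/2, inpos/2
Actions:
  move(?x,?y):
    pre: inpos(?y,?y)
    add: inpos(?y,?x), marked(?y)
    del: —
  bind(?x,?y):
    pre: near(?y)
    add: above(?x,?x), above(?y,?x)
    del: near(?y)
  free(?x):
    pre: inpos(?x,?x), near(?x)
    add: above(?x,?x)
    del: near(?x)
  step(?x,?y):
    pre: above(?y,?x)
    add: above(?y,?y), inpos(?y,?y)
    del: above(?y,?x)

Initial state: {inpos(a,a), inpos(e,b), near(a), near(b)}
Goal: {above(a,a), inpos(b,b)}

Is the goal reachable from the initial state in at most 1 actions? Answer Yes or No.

1. bind(a,b)  →  {above(a,a), above(b,a), inpos(a,a), inpos(e,b), near(a)}
2. step(a,b)  →  {above(a,a), above(b,b), inpos(a,a), inpos(b,b), inpos(e,b), near(a)}
optimal plan length = 2; 2 > 1

No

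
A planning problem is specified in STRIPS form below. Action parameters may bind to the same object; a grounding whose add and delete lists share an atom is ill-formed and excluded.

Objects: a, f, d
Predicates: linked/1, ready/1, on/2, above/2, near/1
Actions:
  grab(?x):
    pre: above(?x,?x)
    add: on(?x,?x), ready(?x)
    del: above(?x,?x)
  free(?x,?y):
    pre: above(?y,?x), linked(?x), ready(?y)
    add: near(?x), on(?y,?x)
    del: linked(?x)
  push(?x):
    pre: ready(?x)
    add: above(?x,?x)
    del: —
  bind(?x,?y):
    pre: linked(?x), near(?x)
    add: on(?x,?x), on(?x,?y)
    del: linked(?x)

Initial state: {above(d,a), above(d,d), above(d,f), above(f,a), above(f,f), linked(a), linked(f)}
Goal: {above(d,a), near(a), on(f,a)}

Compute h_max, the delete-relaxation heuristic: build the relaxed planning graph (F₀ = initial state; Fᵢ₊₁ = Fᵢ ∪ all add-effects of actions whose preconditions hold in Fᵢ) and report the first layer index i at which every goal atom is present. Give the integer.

2

F0 = init (7 atoms)
F1 = F0 ∪ {on(d,d), on(f,f), ready(d), ready(f)}  (11 atoms)
F2 = F1 ∪ {near(a), near(f), on(d,a), on(d,f), on(f,a)}  (16 atoms)
goal ⊆ F2  ⇒  h_max = 2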